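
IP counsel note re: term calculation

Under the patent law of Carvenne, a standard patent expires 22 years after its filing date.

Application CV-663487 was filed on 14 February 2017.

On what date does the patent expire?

February 14, 2039

Filing date + 22 years → 14 February 2039.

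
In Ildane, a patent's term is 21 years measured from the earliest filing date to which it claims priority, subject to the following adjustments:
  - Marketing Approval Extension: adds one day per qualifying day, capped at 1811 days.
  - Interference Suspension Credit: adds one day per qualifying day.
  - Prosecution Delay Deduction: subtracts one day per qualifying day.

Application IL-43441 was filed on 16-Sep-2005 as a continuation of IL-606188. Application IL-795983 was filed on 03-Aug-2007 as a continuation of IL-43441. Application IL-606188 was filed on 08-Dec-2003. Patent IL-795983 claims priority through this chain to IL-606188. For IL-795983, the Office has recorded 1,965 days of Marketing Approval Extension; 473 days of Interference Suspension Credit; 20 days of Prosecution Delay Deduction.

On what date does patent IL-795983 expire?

Earliest priority filing: 8 December 2003.
Base term: 8 December 2003 + 21 years → 8 December 2024.
Marketing Approval Extension: 1965 days claimed exceeds the 1811-day cap, so +1811 days → 23 November 2029.
Interference Suspension Credit: +473 days → 11 March 2031.
Prosecution Delay Deduction: −20 days → 19 February 2031.

2031-02-19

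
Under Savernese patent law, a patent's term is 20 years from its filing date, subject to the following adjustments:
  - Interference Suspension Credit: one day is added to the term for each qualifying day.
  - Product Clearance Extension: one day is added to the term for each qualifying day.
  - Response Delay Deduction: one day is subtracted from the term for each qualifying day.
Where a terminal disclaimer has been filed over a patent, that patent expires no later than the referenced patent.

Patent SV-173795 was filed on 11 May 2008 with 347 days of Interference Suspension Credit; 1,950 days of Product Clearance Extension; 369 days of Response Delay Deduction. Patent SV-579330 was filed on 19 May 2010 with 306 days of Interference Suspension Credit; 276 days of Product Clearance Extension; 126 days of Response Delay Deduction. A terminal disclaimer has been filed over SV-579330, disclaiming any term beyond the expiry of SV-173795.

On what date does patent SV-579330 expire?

Natural term of SV-579330:
  Base: filing + 20 years → 19 May 2030.
  Interference Suspension Credit: +306 days → 21 March 2031.
  Product Clearance Extension: +276 days → 22 December 2031.
  Response Delay Deduction: −126 days → 18 August 2031.
Expiry of referenced patent SV-173795:
  Base: filing + 20 years → 11 May 2028.
  Interference Suspension Credit: +347 days → 23 April 2029.
  Product Clearance Extension: +1950 days → 25 August 2034.
  Response Delay Deduction: −369 days → 21 August 2033.
Terminal disclaimer: SV-579330 expires on the earlier of 18 August 2031 and 21 August 2033.

2031-08-18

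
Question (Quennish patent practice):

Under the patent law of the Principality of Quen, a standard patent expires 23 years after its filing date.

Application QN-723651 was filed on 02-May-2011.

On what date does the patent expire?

Filing date + 23 years → 2 May 2034.

2034-05-02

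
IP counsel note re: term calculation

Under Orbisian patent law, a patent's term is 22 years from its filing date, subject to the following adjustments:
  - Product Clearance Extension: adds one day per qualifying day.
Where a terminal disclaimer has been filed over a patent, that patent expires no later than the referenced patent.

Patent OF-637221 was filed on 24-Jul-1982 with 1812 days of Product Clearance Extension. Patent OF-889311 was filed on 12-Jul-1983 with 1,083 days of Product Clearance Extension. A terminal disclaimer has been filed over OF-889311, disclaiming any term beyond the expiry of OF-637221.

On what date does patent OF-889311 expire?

June 29, 2008

Natural term of OF-889311:
  Base: filing + 22 years → 12 July 2005.
  Product Clearance Extension: +1083 days → 29 June 2008.
Expiry of referenced patent OF-637221:
  Base: filing + 22 years → 24 July 2004.
  Product Clearance Extension: +1812 days → 10 July 2009.
Terminal disclaimer: OF-889311 expires on the earlier of 29 June 2008 and 10 July 2009.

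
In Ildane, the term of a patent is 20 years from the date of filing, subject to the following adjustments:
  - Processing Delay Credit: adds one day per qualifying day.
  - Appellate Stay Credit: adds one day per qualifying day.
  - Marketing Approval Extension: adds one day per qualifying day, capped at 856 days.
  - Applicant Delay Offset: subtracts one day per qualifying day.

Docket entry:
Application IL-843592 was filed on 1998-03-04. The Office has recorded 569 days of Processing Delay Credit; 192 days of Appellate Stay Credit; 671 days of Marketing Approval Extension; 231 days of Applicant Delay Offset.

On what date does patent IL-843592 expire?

Base term: filing date + 20 years → 4 March 2018.
Processing Delay Credit: +569 days → 24 September 2019.
Appellate Stay Credit: +192 days → 3 April 2020.
Marketing Approval Extension: 671 days (within the 856-day cap) → +671 days → 3 February 2022.
Applicant Delay Offset: −231 days → 17 June 2021.

June 17, 2021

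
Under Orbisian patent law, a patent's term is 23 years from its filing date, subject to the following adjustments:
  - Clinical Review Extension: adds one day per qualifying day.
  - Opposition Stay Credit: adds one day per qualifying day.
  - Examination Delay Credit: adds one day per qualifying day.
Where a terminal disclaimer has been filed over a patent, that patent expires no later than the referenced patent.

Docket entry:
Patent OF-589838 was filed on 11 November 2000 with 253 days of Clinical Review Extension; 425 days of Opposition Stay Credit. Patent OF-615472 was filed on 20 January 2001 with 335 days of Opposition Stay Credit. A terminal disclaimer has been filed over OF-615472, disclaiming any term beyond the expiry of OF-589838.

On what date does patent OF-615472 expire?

2024-12-20

Natural term of OF-615472:
  Base: filing + 23 years → 20 January 2024.
  Opposition Stay Credit: +335 days → 20 December 2024.
Expiry of referenced patent OF-589838:
  Base: filing + 23 years → 11 November 2023.
  Clinical Review Extension: +253 days → 21 July 2024.
  Opposition Stay Credit: +425 days → 19 September 2025.
Terminal disclaimer: OF-615472 expires on the earlier of 20 December 2024 and 19 September 2025.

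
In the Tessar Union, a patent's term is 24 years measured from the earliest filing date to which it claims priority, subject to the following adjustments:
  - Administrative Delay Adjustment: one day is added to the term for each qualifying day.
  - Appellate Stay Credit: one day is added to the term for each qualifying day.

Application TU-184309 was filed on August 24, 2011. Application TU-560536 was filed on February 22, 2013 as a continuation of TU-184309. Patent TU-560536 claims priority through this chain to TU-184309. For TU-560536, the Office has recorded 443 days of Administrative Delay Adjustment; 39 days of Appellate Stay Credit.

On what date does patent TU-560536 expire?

Earliest priority filing: 24 August 2011.
Base term: 24 August 2011 + 24 years → 24 August 2035.
Administrative Delay Adjustment: +443 days → 9 November 2036.
Appellate Stay Credit: +39 days → 18 December 2036.

2036-12-18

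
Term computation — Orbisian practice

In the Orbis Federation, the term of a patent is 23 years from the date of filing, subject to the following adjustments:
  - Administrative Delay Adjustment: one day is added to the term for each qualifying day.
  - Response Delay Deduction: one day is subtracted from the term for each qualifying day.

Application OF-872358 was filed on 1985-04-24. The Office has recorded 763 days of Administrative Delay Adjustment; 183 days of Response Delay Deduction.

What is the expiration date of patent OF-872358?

Base term: filing date + 23 years → 24 April 2008.
Administrative Delay Adjustment: +763 days → 27 May 2010.
Response Delay Deduction: −183 days → 25 November 2009.

November 25, 2009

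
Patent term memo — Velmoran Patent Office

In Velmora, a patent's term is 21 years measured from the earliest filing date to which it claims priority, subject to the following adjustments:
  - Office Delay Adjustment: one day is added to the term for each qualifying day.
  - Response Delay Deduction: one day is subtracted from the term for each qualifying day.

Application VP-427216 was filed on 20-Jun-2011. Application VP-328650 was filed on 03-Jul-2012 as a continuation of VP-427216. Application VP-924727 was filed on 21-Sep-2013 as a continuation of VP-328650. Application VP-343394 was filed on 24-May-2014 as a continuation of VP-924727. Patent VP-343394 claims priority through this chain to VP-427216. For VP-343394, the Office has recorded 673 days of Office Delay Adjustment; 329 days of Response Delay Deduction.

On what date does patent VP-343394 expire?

May 30, 2033

Earliest priority filing: 20 June 2011.
Base term: 20 June 2011 + 21 years → 20 June 2032.
Office Delay Adjustment: +673 days → 24 April 2034.
Response Delay Deduction: −329 days → 30 May 2033.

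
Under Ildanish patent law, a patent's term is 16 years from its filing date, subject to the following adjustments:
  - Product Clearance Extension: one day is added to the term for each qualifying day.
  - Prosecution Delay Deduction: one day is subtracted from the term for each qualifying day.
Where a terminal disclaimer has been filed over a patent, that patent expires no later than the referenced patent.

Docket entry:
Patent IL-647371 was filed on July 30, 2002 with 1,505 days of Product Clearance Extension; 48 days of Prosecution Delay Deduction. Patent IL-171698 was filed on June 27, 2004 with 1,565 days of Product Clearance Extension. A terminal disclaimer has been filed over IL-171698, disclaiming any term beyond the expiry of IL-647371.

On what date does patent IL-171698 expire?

2022-07-26

Natural term of IL-171698:
  Base: filing + 16 years → 27 June 2020.
  Product Clearance Extension: +1565 days → 9 October 2024.
Expiry of referenced patent IL-647371:
  Base: filing + 16 years → 30 July 2018.
  Product Clearance Extension: +1505 days → 12 September 2022.
  Prosecution Delay Deduction: −48 days → 26 July 2022.
Terminal disclaimer: IL-171698 expires on the earlier of 9 October 2024 and 26 July 2022.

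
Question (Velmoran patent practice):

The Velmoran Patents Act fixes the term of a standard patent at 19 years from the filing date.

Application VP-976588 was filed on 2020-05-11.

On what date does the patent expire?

2039-05-11

Filing date + 19 years → 11 May 2039.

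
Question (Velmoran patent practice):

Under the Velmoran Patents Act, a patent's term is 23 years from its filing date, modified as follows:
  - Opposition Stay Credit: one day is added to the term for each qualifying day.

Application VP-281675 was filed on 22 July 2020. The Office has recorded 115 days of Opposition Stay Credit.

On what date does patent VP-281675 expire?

2043-11-14

Base term: filing date + 23 years → 22 July 2043.
Opposition Stay Credit: +115 days → 14 November 2043.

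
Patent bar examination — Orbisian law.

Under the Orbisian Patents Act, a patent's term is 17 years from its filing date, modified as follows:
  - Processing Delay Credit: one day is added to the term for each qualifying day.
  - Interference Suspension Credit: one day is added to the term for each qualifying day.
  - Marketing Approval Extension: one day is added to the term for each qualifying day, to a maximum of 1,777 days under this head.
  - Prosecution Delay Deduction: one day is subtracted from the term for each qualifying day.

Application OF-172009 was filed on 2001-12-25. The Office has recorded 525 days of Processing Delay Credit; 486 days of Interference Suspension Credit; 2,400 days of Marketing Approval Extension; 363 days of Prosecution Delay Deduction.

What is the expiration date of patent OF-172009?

August 15, 2025

Base term: filing date + 17 years → 25 December 2018.
Processing Delay Credit: +525 days → 2 June 2020.
Interference Suspension Credit: +486 days → 1 October 2021.
Marketing Approval Extension: 2400 days claimed exceeds the 1777-day cap, so +1777 days → 13 August 2026.
Prosecution Delay Deduction: −363 days → 15 August 2025.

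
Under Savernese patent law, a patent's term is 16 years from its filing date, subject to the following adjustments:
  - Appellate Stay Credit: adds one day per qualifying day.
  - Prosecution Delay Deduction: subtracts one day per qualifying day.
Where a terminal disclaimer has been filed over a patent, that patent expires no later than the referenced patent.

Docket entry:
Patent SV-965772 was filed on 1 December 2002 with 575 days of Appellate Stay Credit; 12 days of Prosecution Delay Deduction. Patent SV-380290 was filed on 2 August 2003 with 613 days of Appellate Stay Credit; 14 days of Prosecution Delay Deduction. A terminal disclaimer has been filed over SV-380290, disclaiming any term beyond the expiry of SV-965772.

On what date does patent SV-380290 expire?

Natural term of SV-380290:
  Base: filing + 16 years → 2 August 2019.
  Appellate Stay Credit: +613 days → 6 April 2021.
  Prosecution Delay Deduction: −14 days → 23 March 2021.
Expiry of referenced patent SV-965772:
  Base: filing + 16 years → 1 December 2018.
  Appellate Stay Credit: +575 days → 28 June 2020.
  Prosecution Delay Deduction: −12 days → 16 June 2020.
Terminal disclaimer: SV-380290 expires on the earlier of 23 March 2021 and 16 June 2020.

2020-06-16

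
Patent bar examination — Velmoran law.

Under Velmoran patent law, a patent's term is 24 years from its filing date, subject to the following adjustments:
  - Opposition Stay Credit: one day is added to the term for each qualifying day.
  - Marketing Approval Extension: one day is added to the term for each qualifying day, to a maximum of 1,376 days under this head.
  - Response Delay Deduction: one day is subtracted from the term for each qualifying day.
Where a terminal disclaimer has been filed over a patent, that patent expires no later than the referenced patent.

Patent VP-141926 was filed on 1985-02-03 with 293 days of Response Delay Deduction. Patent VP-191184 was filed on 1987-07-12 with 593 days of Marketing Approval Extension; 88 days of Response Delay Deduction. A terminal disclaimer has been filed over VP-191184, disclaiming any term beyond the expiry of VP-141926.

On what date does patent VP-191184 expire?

2008-04-16

Natural term of VP-191184:
  Base: filing + 24 years → 12 July 2011.
  Marketing Approval Extension: 593 days (within the 1376-day cap) → +593 days → 24 February 2013.
  Response Delay Deduction: −88 days → 28 November 2012.
Expiry of referenced patent VP-141926:
  Base: filing + 24 years → 3 February 2009.
  Response Delay Deduction: −293 days → 16 April 2008.
Terminal disclaimer: VP-191184 expires on the earlier of 28 November 2012 and 16 April 2008.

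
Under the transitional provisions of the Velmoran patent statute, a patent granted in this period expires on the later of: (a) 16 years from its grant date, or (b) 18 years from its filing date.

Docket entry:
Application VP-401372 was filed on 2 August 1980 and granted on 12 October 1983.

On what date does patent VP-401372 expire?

(a) grant + 16 years → 12 October 1999.
(b) filing + 18 years → 2 August 1998.
Later of the two: 12 October 1999.

October 12, 1999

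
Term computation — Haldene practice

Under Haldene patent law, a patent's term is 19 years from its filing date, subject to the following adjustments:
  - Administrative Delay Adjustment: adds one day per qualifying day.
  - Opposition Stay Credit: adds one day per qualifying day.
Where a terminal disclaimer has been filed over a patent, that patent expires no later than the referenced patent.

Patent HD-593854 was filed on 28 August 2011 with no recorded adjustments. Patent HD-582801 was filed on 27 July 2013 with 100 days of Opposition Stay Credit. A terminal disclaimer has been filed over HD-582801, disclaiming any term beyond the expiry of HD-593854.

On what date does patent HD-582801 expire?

2030-08-28

Natural term of HD-582801:
  Base: filing + 19 years → 27 July 2032.
  Opposition Stay Credit: +100 days → 4 November 2032.
Expiry of referenced patent HD-593854:
  Base: filing + 19 years → 28 August 2030.
Terminal disclaimer: HD-582801 expires on the earlier of 4 November 2032 and 28 August 2030.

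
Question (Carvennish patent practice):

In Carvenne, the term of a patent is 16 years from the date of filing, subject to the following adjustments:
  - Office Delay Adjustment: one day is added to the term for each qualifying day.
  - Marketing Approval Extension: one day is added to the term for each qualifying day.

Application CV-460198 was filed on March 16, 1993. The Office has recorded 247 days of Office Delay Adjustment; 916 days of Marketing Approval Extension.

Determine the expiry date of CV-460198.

Base term: filing date + 16 years → 16 March 2009.
Office Delay Adjustment: +247 days → 18 November 2009.
Marketing Approval Extension: +916 days → 22 May 2012.

May 22, 2012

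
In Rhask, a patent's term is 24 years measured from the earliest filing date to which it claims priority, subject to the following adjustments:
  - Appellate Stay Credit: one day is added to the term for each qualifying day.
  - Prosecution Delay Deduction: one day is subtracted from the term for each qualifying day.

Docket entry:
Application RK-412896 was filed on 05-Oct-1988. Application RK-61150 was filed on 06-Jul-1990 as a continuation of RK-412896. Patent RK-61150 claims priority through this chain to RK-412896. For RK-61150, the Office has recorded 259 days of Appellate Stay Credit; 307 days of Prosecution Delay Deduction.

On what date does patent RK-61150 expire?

Earliest priority filing: 5 October 1988.
Base term: 5 October 1988 + 24 years → 5 October 2012.
Appellate Stay Credit: +259 days → 21 June 2013.
Prosecution Delay Deduction: −307 days → 18 August 2012.

August 18, 2012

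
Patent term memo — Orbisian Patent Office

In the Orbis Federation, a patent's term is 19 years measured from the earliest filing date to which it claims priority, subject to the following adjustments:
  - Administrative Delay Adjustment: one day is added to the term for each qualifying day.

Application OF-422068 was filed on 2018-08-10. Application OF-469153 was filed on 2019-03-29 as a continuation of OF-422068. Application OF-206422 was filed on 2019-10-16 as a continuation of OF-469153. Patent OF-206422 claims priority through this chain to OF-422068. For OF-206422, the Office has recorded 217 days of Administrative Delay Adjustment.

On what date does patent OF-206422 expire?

2038-03-15

Earliest priority filing: 10 August 2018.
Base term: 10 August 2018 + 19 years → 10 August 2037.
Administrative Delay Adjustment: +217 days → 15 March 2038.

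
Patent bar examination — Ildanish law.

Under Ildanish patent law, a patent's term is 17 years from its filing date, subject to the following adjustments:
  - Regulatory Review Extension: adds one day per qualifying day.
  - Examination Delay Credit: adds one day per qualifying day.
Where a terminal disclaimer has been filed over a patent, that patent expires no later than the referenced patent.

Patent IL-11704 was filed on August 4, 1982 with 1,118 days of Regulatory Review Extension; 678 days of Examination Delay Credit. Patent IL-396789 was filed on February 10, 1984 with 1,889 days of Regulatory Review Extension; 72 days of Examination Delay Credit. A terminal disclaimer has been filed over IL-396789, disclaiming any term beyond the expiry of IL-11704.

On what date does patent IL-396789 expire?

Natural term of IL-396789:
  Base: filing + 17 years → 10 February 2001.
  Regulatory Review Extension: +1889 days → 14 April 2006.
  Examination Delay Credit: +72 days → 25 June 2006.
Expiry of referenced patent IL-11704:
  Base: filing + 17 years → 4 August 1999.
  Regulatory Review Extension: +1118 days → 26 August 2002.
  Examination Delay Credit: +678 days → 4 July 2004.
Terminal disclaimer: IL-396789 expires on the earlier of 25 June 2006 and 4 July 2004.

2004-07-04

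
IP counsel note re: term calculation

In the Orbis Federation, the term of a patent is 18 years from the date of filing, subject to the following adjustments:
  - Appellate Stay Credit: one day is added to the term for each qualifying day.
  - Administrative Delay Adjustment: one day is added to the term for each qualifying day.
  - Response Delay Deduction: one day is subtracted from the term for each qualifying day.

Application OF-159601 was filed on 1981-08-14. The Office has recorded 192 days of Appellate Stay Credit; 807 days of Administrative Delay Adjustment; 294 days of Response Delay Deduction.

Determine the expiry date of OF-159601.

2001-07-19

Base term: filing date + 18 years → 14 August 1999.
Appellate Stay Credit: +192 days → 22 February 2000.
Administrative Delay Adjustment: +807 days → 9 May 2002.
Response Delay Deduction: −294 days → 19 July 2001.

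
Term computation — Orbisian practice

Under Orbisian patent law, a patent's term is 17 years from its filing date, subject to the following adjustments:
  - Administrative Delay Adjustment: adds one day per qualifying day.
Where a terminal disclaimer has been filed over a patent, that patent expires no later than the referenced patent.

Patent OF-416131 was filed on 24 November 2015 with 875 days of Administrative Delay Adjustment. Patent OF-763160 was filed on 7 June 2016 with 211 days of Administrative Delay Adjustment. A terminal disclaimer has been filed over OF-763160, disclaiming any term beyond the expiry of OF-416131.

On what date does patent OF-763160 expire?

2034-01-04

Natural term of OF-763160:
  Base: filing + 17 years → 7 June 2033.
  Administrative Delay Adjustment: +211 days → 4 January 2034.
Expiry of referenced patent OF-416131:
  Base: filing + 17 years → 24 November 2032.
  Administrative Delay Adjustment: +875 days → 18 April 2035.
Terminal disclaimer: OF-763160 expires on the earlier of 4 January 2034 and 18 April 2035.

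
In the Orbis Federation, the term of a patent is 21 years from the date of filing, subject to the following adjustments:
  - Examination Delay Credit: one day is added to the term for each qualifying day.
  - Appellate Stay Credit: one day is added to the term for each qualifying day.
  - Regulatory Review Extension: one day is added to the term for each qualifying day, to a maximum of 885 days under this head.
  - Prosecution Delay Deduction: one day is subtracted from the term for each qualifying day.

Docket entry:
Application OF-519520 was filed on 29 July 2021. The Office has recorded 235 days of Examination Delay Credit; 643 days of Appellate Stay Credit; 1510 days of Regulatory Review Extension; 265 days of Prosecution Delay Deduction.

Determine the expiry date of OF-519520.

September 4, 2046

Base term: filing date + 21 years → 29 July 2042.
Examination Delay Credit: +235 days → 21 March 2043.
Appellate Stay Credit: +643 days → 23 December 2044.
Regulatory Review Extension: 1510 days claimed exceeds the 885-day cap, so +885 days → 27 May 2047.
Prosecution Delay Deduction: −265 days → 4 September 2046.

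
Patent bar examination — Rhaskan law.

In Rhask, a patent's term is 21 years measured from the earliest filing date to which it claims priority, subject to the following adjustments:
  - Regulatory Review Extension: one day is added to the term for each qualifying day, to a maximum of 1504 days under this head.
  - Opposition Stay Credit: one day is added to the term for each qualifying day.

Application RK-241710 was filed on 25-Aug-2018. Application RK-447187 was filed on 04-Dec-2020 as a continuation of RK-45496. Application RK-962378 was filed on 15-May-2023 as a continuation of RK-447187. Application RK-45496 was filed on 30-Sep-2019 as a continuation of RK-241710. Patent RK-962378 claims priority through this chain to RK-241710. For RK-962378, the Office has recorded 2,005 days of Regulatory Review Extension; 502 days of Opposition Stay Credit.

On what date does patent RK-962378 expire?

Earliest priority filing: 25 August 2018.
Base term: 25 August 2018 + 21 years → 25 August 2039.
Regulatory Review Extension: 2005 days claimed exceeds the 1504-day cap, so +1504 days → 7 October 2043.
Opposition Stay Credit: +502 days → 20 February 2045.

2045-02-20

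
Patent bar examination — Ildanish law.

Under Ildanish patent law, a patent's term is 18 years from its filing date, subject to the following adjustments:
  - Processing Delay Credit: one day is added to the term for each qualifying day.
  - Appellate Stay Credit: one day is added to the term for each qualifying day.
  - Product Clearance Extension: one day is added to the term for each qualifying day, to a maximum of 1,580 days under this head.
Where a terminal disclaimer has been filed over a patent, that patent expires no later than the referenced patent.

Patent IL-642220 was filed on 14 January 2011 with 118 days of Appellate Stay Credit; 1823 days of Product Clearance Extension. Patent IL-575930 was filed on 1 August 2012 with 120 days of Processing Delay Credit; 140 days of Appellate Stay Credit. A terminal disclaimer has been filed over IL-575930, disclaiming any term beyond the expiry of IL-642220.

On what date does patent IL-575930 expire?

Natural term of IL-575930:
  Base: filing + 18 years → 1 August 2030.
  Processing Delay Credit: +120 days → 29 November 2030.
  Appellate Stay Credit: +140 days → 18 April 2031.
Expiry of referenced patent IL-642220:
  Base: filing + 18 years → 14 January 2029.
  Appellate Stay Credit: +118 days → 12 May 2029.
  Product Clearance Extension: 1823 days claimed exceeds the 1580-day cap, so +1580 days → 8 September 2033.
Terminal disclaimer: IL-575930 expires on the earlier of 18 April 2031 and 8 September 2033.

April 18, 2031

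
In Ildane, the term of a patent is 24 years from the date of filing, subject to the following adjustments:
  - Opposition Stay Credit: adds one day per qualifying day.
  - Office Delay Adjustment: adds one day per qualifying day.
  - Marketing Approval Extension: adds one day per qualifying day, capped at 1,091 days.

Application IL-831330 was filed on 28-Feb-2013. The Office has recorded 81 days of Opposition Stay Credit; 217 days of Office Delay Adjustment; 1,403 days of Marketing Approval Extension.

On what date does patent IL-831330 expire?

2040-12-18

Base term: filing date + 24 years → 28 February 2037.
Opposition Stay Credit: +81 days → 20 May 2037.
Office Delay Adjustment: +217 days → 23 December 2037.
Marketing Approval Extension: 1403 days claimed exceeds the 1091-day cap, so +1091 days → 18 December 2040.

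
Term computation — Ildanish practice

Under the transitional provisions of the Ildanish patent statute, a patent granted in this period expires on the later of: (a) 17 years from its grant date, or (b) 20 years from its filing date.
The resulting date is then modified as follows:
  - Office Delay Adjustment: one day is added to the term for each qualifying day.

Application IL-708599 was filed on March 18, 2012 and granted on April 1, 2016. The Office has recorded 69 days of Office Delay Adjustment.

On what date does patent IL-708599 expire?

June 9, 2033

(a) grant + 17 years → 1 April 2033.
(b) filing + 20 years → 18 March 2032.
Later of the two: 1 April 2033.
Office Delay Adjustment: +69 days → 9 June 2033.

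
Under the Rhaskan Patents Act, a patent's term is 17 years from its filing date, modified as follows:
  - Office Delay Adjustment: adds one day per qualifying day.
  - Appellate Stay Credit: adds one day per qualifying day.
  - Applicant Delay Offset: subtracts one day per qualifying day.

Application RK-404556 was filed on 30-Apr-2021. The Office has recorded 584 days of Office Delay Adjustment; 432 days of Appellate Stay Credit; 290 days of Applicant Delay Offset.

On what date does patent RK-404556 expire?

April 25, 2040

Base term: filing date + 17 years → 30 April 2038.
Office Delay Adjustment: +584 days → 5 December 2039.
Appellate Stay Credit: +432 days → 9 February 2041.
Applicant Delay Offset: −290 days → 25 April 2040.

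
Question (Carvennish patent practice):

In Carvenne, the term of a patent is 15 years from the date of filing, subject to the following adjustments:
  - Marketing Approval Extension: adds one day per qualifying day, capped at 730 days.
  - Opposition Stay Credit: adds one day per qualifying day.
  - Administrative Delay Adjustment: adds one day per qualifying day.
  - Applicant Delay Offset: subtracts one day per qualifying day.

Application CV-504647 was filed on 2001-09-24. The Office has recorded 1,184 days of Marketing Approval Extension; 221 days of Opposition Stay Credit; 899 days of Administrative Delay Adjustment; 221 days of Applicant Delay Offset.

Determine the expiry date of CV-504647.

2021-03-11

Base term: filing date + 15 years → 24 September 2016.
Marketing Approval Extension: 1184 days claimed exceeds the 730-day cap, so +730 days → 24 September 2018.
Opposition Stay Credit: +221 days → 3 May 2019.
Administrative Delay Adjustment: +899 days → 18 October 2021.
Applicant Delay Offset: −221 days → 11 March 2021.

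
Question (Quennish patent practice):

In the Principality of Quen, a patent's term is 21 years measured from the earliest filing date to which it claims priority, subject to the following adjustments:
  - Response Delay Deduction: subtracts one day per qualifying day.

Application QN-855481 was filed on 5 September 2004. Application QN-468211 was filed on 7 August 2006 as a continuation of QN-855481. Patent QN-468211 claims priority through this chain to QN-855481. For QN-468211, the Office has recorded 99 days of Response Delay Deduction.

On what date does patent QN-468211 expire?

May 29, 2025

Earliest priority filing: 5 September 2004.
Base term: 5 September 2004 + 21 years → 5 September 2025.
Response Delay Deduction: −99 days → 29 May 2025.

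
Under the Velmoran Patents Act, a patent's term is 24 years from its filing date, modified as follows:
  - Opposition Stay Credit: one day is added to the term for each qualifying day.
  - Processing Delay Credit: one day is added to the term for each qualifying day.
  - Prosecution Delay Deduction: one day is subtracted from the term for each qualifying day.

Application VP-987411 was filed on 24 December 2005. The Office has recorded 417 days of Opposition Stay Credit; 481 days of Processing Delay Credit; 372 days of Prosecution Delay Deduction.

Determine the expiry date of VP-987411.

Base term: filing date + 24 years → 24 December 2029.
Opposition Stay Credit: +417 days → 14 February 2031.
Processing Delay Credit: +481 days → 9 June 2032.
Prosecution Delay Deduction: −372 days → 3 June 2031.

2031-06-03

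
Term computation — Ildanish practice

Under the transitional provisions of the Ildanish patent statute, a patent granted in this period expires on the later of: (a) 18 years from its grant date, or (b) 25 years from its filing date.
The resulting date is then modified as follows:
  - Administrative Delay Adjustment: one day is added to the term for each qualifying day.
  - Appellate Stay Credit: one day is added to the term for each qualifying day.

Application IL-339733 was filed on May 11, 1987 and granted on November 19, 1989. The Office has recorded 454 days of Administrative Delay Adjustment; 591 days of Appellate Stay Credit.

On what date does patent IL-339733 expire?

March 22, 2015

(a) grant + 18 years → 19 November 2007.
(b) filing + 25 years → 11 May 2012.
Later of the two: 11 May 2012.
Administrative Delay Adjustment: +454 days → 8 August 2013.
Appellate Stay Credit: +591 days → 22 March 2015.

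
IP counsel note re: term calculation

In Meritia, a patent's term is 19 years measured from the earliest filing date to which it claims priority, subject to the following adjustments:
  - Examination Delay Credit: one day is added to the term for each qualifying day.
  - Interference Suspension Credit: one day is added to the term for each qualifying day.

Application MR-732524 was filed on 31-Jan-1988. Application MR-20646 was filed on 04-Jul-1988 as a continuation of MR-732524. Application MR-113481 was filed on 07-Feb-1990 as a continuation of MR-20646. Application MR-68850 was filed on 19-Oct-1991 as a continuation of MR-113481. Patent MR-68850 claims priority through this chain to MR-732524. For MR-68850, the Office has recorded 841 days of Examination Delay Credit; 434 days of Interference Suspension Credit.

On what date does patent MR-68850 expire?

Earliest priority filing: 31 January 1988.
Base term: 31 January 1988 + 19 years → 31 January 2007.
Examination Delay Credit: +841 days → 21 May 2009.
Interference Suspension Credit: +434 days → 29 July 2010.

2010-07-29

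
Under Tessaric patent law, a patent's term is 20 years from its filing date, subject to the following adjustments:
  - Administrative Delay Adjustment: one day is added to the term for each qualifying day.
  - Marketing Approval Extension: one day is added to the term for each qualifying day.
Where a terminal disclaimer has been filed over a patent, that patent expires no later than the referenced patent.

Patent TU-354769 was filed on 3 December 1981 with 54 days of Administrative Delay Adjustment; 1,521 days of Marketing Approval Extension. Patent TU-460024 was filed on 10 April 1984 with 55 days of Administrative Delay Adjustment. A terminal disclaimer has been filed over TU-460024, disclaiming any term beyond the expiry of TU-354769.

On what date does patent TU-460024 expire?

2004-06-04

Natural term of TU-460024:
  Base: filing + 20 years → 10 April 2004.
  Administrative Delay Adjustment: +55 days → 4 June 2004.
Expiry of referenced patent TU-354769:
  Base: filing + 20 years → 3 December 2001.
  Administrative Delay Adjustment: +54 days → 26 January 2002.
  Marketing Approval Extension: +1521 days → 27 March 2006.
Terminal disclaimer: TU-460024 expires on the earlier of 4 June 2004 and 27 March 2006.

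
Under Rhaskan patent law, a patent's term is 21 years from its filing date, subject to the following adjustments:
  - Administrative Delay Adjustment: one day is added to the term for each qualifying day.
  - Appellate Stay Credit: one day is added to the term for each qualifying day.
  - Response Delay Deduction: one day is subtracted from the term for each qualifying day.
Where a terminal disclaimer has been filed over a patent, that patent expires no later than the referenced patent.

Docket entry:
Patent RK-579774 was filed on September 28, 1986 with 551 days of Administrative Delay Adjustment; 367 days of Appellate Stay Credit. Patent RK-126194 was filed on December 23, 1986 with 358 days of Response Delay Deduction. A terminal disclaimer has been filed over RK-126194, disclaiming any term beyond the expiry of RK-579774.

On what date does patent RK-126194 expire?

2006-12-30

Natural term of RK-126194:
  Base: filing + 21 years → 23 December 2007.
  Response Delay Deduction: −358 days → 30 December 2006.
Expiry of referenced patent RK-579774:
  Base: filing + 21 years → 28 September 2007.
  Administrative Delay Adjustment: +551 days → 1 April 2009.
  Appellate Stay Credit: +367 days → 3 April 2010.
Terminal disclaimer: RK-126194 expires on the earlier of 30 December 2006 and 3 April 2010.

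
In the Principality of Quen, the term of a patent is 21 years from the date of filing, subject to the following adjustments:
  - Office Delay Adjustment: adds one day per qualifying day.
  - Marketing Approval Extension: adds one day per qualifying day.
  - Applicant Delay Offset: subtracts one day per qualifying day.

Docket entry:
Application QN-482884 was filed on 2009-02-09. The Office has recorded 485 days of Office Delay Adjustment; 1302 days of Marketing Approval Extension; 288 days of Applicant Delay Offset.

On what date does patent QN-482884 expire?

Base term: filing date + 21 years → 9 February 2030.
Office Delay Adjustment: +485 days → 9 June 2031.
Marketing Approval Extension: +1302 days → 1 January 2035.
Applicant Delay Offset: −288 days → 19 March 2034.

2034-03-19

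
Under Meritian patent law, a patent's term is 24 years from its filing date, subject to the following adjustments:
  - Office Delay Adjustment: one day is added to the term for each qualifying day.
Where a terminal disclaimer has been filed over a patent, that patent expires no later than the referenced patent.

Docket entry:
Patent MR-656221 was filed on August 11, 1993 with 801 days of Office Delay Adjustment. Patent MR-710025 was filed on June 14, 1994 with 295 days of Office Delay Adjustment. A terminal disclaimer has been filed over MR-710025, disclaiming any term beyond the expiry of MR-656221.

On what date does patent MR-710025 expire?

April 5, 2019

Natural term of MR-710025:
  Base: filing + 24 years → 14 June 2018.
  Office Delay Adjustment: +295 days → 5 April 2019.
Expiry of referenced patent MR-656221:
  Base: filing + 24 years → 11 August 2017.
  Office Delay Adjustment: +801 days → 21 October 2019.
Terminal disclaimer: MR-710025 expires on the earlier of 5 April 2019 and 21 October 2019.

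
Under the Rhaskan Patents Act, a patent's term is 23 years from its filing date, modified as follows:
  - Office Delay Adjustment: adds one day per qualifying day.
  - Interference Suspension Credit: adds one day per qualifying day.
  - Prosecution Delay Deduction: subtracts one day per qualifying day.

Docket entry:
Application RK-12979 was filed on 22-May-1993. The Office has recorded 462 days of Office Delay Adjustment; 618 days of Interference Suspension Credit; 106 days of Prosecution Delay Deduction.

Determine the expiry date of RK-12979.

January 21, 2019

Base term: filing date + 23 years → 22 May 2016.
Office Delay Adjustment: +462 days → 27 August 2017.
Interference Suspension Credit: +618 days → 7 May 2019.
Prosecution Delay Deduction: −106 days → 21 January 2019.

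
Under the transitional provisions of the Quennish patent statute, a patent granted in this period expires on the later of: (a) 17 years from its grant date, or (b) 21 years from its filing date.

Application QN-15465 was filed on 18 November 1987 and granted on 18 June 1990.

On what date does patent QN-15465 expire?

2008-11-18

(a) grant + 17 years → 18 June 2007.
(b) filing + 21 years → 18 November 2008.
Later of the two: 18 November 2008.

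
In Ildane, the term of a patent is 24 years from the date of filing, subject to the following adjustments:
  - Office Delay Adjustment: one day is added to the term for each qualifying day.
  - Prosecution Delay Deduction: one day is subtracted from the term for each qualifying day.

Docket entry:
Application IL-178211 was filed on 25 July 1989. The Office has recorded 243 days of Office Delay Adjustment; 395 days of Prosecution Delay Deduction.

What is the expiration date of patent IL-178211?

Base term: filing date + 24 years → 25 July 2013.
Office Delay Adjustment: +243 days → 25 March 2014.
Prosecution Delay Deduction: −395 days → 23 February 2013.

2013-02-23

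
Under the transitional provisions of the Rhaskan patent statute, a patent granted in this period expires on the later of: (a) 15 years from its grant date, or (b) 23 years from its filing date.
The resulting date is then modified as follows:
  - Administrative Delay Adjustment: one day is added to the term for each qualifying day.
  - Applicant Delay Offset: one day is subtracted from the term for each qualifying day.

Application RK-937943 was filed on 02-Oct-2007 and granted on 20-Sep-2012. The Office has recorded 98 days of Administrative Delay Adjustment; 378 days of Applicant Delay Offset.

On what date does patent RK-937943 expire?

December 26, 2029

(a) grant + 15 years → 20 September 2027.
(b) filing + 23 years → 2 October 2030.
Later of the two: 2 October 2030.
Administrative Delay Adjustment: +98 days → 8 January 2031.
Applicant Delay Offset: −378 days → 26 December 2029.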